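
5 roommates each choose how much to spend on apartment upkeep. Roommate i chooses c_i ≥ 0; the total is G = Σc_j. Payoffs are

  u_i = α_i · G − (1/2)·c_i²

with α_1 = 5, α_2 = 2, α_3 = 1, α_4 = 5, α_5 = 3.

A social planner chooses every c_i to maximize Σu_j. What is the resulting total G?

80

Planner FOC: ∂(Σu_j)/∂c_i = (Σα_j) − c_i = 0, so c_i^SO = Σα_j = 16 for every i; G^SO = 80.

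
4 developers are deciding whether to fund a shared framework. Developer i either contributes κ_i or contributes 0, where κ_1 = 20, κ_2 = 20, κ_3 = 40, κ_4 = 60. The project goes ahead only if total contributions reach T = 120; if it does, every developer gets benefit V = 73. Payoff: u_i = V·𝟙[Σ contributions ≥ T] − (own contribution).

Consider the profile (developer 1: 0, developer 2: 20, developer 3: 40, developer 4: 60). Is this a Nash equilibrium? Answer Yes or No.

Yes

Total = 120 ≥ 120: provided.
Developer 1 (pledges 0, payoff 73): pledging 20 → total 140, payoff 53. No gain.
Developer 2 (pledges 20, payoff 53): dropping to 0 → total 100, payoff 0. No gain.
Developer 3 (pledges 40, payoff 33): dropping to 0 → total 80, payoff 0. No gain.
Developer 4 (pledges 60, payoff 13): dropping to 0 → total 60, payoff 0. No gain.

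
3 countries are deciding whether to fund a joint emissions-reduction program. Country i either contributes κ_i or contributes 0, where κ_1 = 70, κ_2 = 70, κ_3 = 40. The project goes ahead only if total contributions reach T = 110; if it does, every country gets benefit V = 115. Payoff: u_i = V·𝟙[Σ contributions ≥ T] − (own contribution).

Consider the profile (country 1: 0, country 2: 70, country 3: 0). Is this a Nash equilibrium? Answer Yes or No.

No

Total = 70 < 110: not provided.
Country 1 (pledges 0, payoff 0): pledging 70 → total 140, payoff 45. Profitable deviation.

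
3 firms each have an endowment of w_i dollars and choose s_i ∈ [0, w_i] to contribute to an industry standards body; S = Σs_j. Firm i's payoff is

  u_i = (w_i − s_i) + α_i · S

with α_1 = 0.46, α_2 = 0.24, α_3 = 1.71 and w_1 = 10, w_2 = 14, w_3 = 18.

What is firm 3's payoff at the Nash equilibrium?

∂u_i/∂s_i = α_i − 1, so firm i contributes w_i if α_i > 1, else 0.
α_i > 1 for i ∈ {3}; NE contributions (0, 0, 18), S = 18.
u_3 = (18 − 18) + 1.71·18 = 30.78.

30.78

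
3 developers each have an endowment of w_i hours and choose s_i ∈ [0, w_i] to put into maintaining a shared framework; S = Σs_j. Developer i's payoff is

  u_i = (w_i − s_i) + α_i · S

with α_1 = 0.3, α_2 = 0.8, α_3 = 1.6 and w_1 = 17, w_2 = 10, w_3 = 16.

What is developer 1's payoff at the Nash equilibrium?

21.8

∂u_i/∂s_i = α_i − 1, so developer i contributes w_i if α_i > 1, else 0.
α_i > 1 for i ∈ {3}; NE contributions (0, 0, 16), S = 16.
u_1 = (17 − 0) + 0.3·16 = 21.8.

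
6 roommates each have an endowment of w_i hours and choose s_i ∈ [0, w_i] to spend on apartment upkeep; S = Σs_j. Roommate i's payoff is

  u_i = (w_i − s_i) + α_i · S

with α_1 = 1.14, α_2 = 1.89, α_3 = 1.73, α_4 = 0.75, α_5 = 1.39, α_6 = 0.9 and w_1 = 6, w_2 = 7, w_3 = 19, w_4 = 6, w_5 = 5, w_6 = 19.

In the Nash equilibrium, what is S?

37

∂u_i/∂s_i = α_i − 1, so roommate i contributes w_i if α_i > 1, else 0.
α_i > 1 for i ∈ {1, 2, 3, 5}; NE contributions (6, 7, 19, 0, 5, 0), S = 37.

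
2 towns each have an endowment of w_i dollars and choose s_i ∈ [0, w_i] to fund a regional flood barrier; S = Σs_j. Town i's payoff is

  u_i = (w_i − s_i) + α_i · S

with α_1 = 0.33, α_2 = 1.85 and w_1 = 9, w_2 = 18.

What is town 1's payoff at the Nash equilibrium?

14.94

∂u_i/∂s_i = α_i − 1, so town i contributes w_i if α_i > 1, else 0.
α_i > 1 for i ∈ {2}; NE contributions (0, 18), S = 18.
u_1 = (9 − 0) + 0.33·18 = 14.94.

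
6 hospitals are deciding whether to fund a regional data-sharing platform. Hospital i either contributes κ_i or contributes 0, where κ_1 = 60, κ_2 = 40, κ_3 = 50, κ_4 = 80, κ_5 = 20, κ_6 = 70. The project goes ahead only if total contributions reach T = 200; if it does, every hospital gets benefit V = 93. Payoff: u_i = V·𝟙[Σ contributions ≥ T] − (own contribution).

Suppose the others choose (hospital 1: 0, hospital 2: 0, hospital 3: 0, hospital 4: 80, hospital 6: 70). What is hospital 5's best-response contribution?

Others' total = 150. Even contributing 20 gives 170 < 200: no benefit either way.
Best response: 0.

0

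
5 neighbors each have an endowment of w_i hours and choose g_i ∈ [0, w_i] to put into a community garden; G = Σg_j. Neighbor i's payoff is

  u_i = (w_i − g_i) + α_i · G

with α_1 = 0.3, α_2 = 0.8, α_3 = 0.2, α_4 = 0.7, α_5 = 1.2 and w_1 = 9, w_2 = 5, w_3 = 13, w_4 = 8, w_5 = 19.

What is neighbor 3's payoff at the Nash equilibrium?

∂u_i/∂g_i = α_i − 1, so neighbor i contributes w_i if α_i > 1, else 0.
α_i > 1 for i ∈ {5}; NE contributions (0, 0, 0, 0, 19), G = 19.
u_3 = (13 − 0) + 0.2·19 = 16.8.

16.8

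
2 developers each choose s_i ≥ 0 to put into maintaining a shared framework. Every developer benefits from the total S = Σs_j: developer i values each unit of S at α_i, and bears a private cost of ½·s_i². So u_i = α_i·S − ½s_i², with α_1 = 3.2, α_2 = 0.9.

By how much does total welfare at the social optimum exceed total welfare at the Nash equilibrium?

Developer i's FOC: ∂u_i/∂s_i = α_i − s_i = 0, so s_i* = α_i.
NE contributions = (3.2, 0.9); S = 4.1.
W^NE = (Σα)·S − ½Σα_i² = 4.1² − ½·11.05 = 11.285.
Planner sets s_i = Σα_j = 4.1 for every i, so S^SO = 2·4.1 = 8.2.
W^SO = (Σα)·S^SO − ½·2·(Σα)² = (2/2)·4.1² = 16.81.
Deadweight loss = W^SO − W^NE = 5.525.

5.525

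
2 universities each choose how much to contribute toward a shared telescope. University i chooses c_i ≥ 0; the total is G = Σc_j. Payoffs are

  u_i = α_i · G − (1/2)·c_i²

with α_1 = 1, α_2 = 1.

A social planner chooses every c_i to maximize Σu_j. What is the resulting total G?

4

Planner FOC: ∂(Σu_j)/∂c_i = (Σα_j) − c_i = 0, so c_i^SO = Σα_j = 2 for every i; G^SO = 4.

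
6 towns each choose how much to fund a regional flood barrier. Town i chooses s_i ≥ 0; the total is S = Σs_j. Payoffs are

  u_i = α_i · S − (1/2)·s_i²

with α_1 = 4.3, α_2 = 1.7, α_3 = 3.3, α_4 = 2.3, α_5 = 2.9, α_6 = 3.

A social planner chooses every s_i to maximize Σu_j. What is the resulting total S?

Planner FOC: ∂(Σu_j)/∂s_i = (Σα_j) − s_i = 0, so s_i^SO = Σα_j = 17.5 for every i; S^SO = 105.

105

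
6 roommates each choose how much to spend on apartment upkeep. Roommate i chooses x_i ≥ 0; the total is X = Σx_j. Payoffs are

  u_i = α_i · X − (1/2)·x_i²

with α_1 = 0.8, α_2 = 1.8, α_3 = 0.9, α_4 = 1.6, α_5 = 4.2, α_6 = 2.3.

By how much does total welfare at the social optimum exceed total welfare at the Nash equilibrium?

Roommate i's FOC: ∂u_i/∂x_i = α_i − x_i = 0, so x_i* = α_i.
NE contributions = (0.8, 1.8, 0.9, 1.6, 4.2, 2.3); X = 11.6.
W^NE = (Σα)·X − ½Σα_i² = 11.6² − ½·30.18 = 119.47.
Planner sets x_i = Σα_j = 11.6 for every i, so X^SO = 6·11.6 = 69.6.
W^SO = (Σα)·X^SO − ½·6·(Σα)² = (6/2)·11.6² = 403.68.
Deadweight loss = W^SO − W^NE = 284.21.

284.21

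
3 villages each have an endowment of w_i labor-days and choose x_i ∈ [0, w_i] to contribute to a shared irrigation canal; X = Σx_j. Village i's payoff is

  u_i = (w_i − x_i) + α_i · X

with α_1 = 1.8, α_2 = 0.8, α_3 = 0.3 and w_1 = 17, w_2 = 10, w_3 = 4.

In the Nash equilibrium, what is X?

∂u_i/∂x_i = α_i − 1, so village i contributes w_i if α_i > 1, else 0.
α_i > 1 for i ∈ {1}; NE contributions (17, 0, 0), X = 17.

17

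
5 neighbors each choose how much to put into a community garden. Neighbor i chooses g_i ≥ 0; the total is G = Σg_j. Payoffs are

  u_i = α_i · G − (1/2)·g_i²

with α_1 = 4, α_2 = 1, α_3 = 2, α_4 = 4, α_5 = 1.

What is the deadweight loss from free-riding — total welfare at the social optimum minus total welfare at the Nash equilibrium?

Neighbor i's FOC: ∂u_i/∂g_i = α_i − g_i = 0, so g_i* = α_i.
NE contributions = (4, 1, 2, 4, 1); G = 12.
W^NE = (Σα)·G − ½Σα_i² = 12² − ½·38 = 125.
Planner sets g_i = Σα_j = 12 for every i, so G^SO = 5·12 = 60.
W^SO = (Σα)·G^SO − ½·5·(Σα)² = (5/2)·12² = 360.
Deadweight loss = W^SO − W^NE = 235.

235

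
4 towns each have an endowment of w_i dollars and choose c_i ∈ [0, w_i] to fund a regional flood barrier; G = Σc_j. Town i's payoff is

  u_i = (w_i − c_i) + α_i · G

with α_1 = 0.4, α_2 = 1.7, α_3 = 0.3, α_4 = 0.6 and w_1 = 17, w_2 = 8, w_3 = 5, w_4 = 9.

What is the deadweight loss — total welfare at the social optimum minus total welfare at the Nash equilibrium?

∂u_i/∂c_i = α_i − 1, so town i contributes w_i if α_i > 1, else 0.
α_i > 1 for i ∈ {2}; NE contributions (0, 8, 0, 0), G = 8.
W^NE = Σw_i − G^NE + (Σα_i)·G^NE = 39 + 2·8 = 55.
Planner: ∂(Σu_j)/∂c_i = Σα_j − 1 = 2 > 0, so everyone contributes w_i; G^SO = 39, W^SO = 39 + 2·39 = 117.
Deadweight loss = 62.

62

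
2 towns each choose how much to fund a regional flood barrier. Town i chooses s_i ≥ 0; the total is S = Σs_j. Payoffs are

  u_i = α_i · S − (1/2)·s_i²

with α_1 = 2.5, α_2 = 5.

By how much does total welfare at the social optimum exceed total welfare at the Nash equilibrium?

15.625

Town i's FOC: ∂u_i/∂s_i = α_i − s_i = 0, so s_i* = α_i.
NE contributions = (2.5, 5); S = 7.5.
W^NE = (Σα)·S − ½Σα_i² = 7.5² − ½·31.25 = 40.625.
Planner sets s_i = Σα_j = 7.5 for every i, so S^SO = 2·7.5 = 15.
W^SO = (Σα)·S^SO − ½·2·(Σα)² = (2/2)·7.5² = 56.25.
Deadweight loss = W^SO − W^NE = 15.625.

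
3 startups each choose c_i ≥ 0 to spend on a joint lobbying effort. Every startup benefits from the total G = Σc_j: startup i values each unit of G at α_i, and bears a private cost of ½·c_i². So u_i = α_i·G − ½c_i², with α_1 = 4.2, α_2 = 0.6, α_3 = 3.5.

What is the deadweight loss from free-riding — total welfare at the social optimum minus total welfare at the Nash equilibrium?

49.57

Startup i's FOC: ∂u_i/∂c_i = α_i − c_i = 0, so c_i* = α_i.
NE contributions = (4.2, 0.6, 3.5); G = 8.3.
W^NE = (Σα)·G − ½Σα_i² = 8.3² − ½·30.25 = 53.765.
Planner sets c_i = Σα_j = 8.3 for every i, so G^SO = 3·8.3 = 24.9.
W^SO = (Σα)·G^SO − ½·3·(Σα)² = (3/2)·8.3² = 103.335.
Deadweight loss = W^SO − W^NE = 49.57.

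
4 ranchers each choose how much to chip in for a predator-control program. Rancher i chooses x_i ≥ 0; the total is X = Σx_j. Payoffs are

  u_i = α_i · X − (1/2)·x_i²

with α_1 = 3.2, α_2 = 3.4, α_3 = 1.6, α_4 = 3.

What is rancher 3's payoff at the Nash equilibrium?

Rancher i's FOC: ∂u_i/∂x_i = α_i − x_i = 0, so x_i* = α_i.
NE contributions = (3.2, 3.4, 1.6, 3); X = 11.2.
u_3 = α_3·X − ½·(x_3)² = 1.6·11.2 − ½·1.6² = 16.64.

16.64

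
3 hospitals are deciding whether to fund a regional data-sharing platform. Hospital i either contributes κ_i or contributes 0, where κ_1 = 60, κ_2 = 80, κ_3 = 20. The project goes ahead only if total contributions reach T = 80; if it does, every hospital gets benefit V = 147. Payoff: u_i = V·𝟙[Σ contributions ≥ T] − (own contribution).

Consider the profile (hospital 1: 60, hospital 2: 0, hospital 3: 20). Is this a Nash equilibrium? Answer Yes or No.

Yes

Total = 80 ≥ 80: provided.
Hospital 1 (pledges 60, payoff 87): dropping to 0 → total 20, payoff 0. No gain.
Hospital 2 (pledges 0, payoff 147): pledging 80 → total 160, payoff 67. No gain.
Hospital 3 (pledges 20, payoff 127): dropping to 0 → total 60, payoff 0. No gain.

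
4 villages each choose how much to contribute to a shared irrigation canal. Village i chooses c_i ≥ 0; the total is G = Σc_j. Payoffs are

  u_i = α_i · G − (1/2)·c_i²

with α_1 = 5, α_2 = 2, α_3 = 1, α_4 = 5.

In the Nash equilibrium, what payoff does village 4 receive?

52.5

Village i's FOC: ∂u_i/∂c_i = α_i − c_i = 0, so c_i* = α_i.
NE contributions = (5, 2, 1, 5); G = 13.
u_4 = α_4·G − ½·(c_4)² = 5·13 − ½·5² = 52.5.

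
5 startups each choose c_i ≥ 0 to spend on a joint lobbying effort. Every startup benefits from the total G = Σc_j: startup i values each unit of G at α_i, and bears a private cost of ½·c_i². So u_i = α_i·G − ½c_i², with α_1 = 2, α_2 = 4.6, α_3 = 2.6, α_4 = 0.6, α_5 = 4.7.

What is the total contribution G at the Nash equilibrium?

Startup i's FOC: ∂u_i/∂c_i = α_i − c_i = 0, so c_i* = α_i.
NE contributions = (2, 4.6, 2.6, 0.6, 4.7); G = 14.5.

14.5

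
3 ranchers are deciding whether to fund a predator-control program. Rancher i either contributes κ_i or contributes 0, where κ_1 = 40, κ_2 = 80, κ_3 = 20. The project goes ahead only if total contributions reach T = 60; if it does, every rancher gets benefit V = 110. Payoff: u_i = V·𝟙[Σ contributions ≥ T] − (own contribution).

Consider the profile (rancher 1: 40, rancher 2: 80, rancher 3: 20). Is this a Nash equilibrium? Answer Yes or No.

No

Total = 140 ≥ 60: provided.
Rancher 1 (pledges 40, payoff 70): dropping to 0 → total 100, payoff 110. Profitable deviation.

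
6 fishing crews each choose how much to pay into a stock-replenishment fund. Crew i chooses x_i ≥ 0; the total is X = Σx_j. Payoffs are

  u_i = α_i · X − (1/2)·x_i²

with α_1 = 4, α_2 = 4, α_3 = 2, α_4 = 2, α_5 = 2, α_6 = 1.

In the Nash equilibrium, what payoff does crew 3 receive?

28

Crew i's FOC: ∂u_i/∂x_i = α_i − x_i = 0, so x_i* = α_i.
NE contributions = (4, 4, 2, 2, 2, 1); X = 15.
u_3 = α_3·X − ½·(x_3)² = 2·15 − ½·2² = 28.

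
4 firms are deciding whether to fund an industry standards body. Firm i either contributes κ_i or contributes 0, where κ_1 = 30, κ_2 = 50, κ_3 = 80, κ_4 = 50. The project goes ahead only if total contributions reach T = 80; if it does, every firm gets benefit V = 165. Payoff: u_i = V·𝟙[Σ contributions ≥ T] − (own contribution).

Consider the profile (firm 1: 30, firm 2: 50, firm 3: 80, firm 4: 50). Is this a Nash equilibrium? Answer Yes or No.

Total = 210 ≥ 80: provided.
Firm 1 (pledges 30, payoff 135): dropping to 0 → total 180, payoff 165. Profitable deviation.

No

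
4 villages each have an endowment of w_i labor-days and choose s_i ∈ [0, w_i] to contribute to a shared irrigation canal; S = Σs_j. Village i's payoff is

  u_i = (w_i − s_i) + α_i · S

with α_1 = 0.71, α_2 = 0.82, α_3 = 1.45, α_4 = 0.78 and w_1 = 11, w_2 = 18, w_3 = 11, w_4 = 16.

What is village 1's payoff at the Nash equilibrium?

∂u_i/∂s_i = α_i − 1, so village i contributes w_i if α_i > 1, else 0.
α_i > 1 for i ∈ {3}; NE contributions (0, 0, 11, 0), S = 11.
u_1 = (11 − 0) + 0.71·11 = 18.81.

18.81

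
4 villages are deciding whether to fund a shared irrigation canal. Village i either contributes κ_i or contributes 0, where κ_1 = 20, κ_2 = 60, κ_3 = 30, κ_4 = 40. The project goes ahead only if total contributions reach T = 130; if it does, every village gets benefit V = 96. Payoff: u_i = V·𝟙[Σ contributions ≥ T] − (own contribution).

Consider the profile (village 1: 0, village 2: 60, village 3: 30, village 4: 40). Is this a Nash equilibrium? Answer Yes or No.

Total = 130 ≥ 130: provided.
Village 1 (pledges 0, payoff 96): pledging 20 → total 150, payoff 76. No gain.
Village 2 (pledges 60, payoff 36): dropping to 0 → total 70, payoff 0. No gain.
Village 3 (pledges 30, payoff 66): dropping to 0 → total 100, payoff 0. No gain.
Village 4 (pledges 40, payoff 56): dropping to 0 → total 90, payoff 0. No gain.

Yes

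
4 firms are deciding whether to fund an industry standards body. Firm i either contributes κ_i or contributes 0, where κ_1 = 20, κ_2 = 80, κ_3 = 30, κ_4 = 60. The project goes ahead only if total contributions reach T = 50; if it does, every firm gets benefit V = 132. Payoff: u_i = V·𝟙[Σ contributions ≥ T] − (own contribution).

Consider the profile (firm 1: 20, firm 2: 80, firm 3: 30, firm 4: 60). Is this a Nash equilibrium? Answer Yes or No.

Total = 190 ≥ 50: provided.
Firm 1 (pledges 20, payoff 112): dropping to 0 → total 170, payoff 132. Profitable deviation.

No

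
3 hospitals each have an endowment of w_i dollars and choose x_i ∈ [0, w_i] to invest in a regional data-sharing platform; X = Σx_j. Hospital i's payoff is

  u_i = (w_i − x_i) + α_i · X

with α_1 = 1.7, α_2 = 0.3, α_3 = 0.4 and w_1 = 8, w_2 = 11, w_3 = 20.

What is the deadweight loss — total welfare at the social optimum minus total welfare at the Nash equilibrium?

∂u_i/∂x_i = α_i − 1, so hospital i contributes w_i if α_i > 1, else 0.
α_i > 1 for i ∈ {1}; NE contributions (8, 0, 0), X = 8.
W^NE = Σw_i − X^NE + (Σα_i)·X^NE = 39 + 1.4·8 = 50.2.
Planner: ∂(Σu_j)/∂x_i = Σα_j − 1 = 1.4 > 0, so everyone contributes w_i; X^SO = 39, W^SO = 39 + 1.4·39 = 93.6.
Deadweight loss = 43.4.

43.4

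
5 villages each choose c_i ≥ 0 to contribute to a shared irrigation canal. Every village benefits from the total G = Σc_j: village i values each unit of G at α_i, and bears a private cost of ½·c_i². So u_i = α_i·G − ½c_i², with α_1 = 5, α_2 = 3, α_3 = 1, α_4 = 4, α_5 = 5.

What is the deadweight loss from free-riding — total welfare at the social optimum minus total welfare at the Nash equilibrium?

Village i's FOC: ∂u_i/∂c_i = α_i − c_i = 0, so c_i* = α_i.
NE contributions = (5, 3, 1, 4, 5); G = 18.
W^NE = (Σα)·G − ½Σα_i² = 18² − ½·76 = 286.
Planner sets c_i = Σα_j = 18 for every i, so G^SO = 5·18 = 90.
W^SO = (Σα)·G^SO − ½·5·(Σα)² = (5/2)·18² = 810.
Deadweight loss = W^SO − W^NE = 524.

524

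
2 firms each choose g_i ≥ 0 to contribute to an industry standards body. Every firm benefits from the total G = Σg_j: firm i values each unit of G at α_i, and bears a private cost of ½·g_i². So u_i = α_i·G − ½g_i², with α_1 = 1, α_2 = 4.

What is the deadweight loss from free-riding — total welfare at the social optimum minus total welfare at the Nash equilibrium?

Firm i's FOC: ∂u_i/∂g_i = α_i − g_i = 0, so g_i* = α_i.
NE contributions = (1, 4); G = 5.
W^NE = (Σα)·G − ½Σα_i² = 5² − ½·17 = 16.5.
Planner sets g_i = Σα_j = 5 for every i, so G^SO = 2·5 = 10.
W^SO = (Σα)·G^SO − ½·2·(Σα)² = (2/2)·5² = 25.
Deadweight loss = W^SO − W^NE = 8.5.

8.5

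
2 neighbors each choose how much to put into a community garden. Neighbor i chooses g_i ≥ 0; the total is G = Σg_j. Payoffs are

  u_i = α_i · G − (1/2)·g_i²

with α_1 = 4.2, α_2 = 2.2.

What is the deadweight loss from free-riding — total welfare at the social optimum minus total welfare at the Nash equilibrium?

11.24

Neighbor i's FOC: ∂u_i/∂g_i = α_i − g_i = 0, so g_i* = α_i.
NE contributions = (4.2, 2.2); G = 6.4.
W^NE = (Σα)·G − ½Σα_i² = 6.4² − ½·22.48 = 29.72.
Planner sets g_i = Σα_j = 6.4 for every i, so G^SO = 2·6.4 = 12.8.
W^SO = (Σα)·G^SO − ½·2·(Σα)² = (2/2)·6.4² = 40.96.
Deadweight loss = W^SO − W^NE = 11.24.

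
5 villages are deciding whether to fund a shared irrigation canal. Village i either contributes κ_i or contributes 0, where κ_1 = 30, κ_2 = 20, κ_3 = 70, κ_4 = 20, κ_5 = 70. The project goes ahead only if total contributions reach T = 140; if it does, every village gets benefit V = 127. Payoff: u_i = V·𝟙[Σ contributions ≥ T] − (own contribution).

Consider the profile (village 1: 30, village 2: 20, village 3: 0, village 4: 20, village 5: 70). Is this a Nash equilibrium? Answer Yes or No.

Total = 140 ≥ 140: provided.
Village 1 (pledges 30, payoff 97): dropping to 0 → total 110, payoff 0. No gain.
Village 2 (pledges 20, payoff 107): dropping to 0 → total 120, payoff 0. No gain.
Village 3 (pledges 0, payoff 127): pledging 70 → total 210, payoff 57. No gain.
Village 4 (pledges 20, payoff 107): dropping to 0 → total 120, payoff 0. No gain.
Village 5 (pledges 70, payoff 57): dropping to 0 → total 70, payoff 0. No gain.

Yes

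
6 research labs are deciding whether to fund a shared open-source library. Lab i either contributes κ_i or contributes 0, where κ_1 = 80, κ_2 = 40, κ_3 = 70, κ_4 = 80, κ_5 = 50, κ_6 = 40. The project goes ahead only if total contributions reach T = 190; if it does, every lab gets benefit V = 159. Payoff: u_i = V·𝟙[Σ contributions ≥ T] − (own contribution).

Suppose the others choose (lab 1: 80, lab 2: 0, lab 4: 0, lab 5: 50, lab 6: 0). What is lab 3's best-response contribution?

Others' total = 130. Contributing 70 brings total to 200 ≥ 190: gain V − κ_3 = 89.
Best response: 70.

70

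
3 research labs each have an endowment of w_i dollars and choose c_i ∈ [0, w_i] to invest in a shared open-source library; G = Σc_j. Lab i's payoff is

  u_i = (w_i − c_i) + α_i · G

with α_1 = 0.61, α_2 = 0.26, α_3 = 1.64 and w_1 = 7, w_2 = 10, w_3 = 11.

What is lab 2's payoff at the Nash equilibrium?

∂u_i/∂c_i = α_i − 1, so lab i contributes w_i if α_i > 1, else 0.
α_i > 1 for i ∈ {3}; NE contributions (0, 0, 11), G = 11.
u_2 = (10 − 0) + 0.26·11 = 12.86.

12.86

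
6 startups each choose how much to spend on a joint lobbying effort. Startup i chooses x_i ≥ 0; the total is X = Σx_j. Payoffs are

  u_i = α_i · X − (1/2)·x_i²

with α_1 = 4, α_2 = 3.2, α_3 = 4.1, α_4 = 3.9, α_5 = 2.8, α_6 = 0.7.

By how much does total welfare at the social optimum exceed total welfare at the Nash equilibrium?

Startup i's FOC: ∂u_i/∂x_i = α_i − x_i = 0, so x_i* = α_i.
NE contributions = (4, 3.2, 4.1, 3.9, 2.8, 0.7); X = 18.7.
W^NE = (Σα)·X − ½Σα_i² = 18.7² − ½·66.59 = 316.395.
Planner sets x_i = Σα_j = 18.7 for every i, so X^SO = 6·18.7 = 112.2.
W^SO = (Σα)·X^SO − ½·6·(Σα)² = (6/2)·18.7² = 1049.07.
Deadweight loss = W^SO − W^NE = 732.675.

732.675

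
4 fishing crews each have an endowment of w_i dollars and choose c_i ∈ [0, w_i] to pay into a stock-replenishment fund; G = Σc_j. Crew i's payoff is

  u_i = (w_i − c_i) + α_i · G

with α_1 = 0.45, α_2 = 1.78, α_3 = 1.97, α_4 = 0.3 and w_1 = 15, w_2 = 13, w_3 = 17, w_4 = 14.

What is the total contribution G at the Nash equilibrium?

30

∂u_i/∂c_i = α_i − 1, so crew i contributes w_i if α_i > 1, else 0.
α_i > 1 for i ∈ {2, 3}; NE contributions (0, 13, 17, 0), G = 30.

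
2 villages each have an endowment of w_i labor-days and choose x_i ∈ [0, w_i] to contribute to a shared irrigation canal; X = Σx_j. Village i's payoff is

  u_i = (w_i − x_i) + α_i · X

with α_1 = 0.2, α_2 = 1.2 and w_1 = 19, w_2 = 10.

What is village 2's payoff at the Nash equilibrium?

∂u_i/∂x_i = α_i − 1, so village i contributes w_i if α_i > 1, else 0.
α_i > 1 for i ∈ {2}; NE contributions (0, 10), X = 10.
u_2 = (10 − 10) + 1.2·10 = 12.

12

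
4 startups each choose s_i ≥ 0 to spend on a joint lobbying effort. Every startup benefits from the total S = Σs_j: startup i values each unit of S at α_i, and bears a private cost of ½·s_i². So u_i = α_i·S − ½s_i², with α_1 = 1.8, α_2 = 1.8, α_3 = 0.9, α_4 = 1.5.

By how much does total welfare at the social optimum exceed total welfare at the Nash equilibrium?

40.77

Startup i's FOC: ∂u_i/∂s_i = α_i − s_i = 0, so s_i* = α_i.
NE contributions = (1.8, 1.8, 0.9, 1.5); S = 6.
W^NE = (Σα)·S − ½Σα_i² = 6² − ½·9.54 = 31.23.
Planner sets s_i = Σα_j = 6 for every i, so S^SO = 4·6 = 24.
W^SO = (Σα)·S^SO − ½·4·(Σα)² = (4/2)·6² = 72.
Deadweight loss = W^SO − W^NE = 40.77.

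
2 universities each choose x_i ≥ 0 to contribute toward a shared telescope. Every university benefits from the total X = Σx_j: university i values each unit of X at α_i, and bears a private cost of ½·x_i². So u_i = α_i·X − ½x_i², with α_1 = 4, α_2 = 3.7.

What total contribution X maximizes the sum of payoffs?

Planner FOC: ∂(Σu_j)/∂x_i = (Σα_j) − x_i = 0, so x_i^SO = Σα_j = 7.7 for every i; X^SO = 15.4.

15.4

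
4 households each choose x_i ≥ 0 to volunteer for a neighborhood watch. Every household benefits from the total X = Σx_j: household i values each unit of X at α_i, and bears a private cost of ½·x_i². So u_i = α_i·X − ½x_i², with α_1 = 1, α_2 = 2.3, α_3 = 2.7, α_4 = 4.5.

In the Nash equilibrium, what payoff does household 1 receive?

Household i's FOC: ∂u_i/∂x_i = α_i − x_i = 0, so x_i* = α_i.
NE contributions = (1, 2.3, 2.7, 4.5); X = 10.5.
u_1 = α_1·X − ½·(x_1)² = 1·10.5 − ½·1² = 10.

10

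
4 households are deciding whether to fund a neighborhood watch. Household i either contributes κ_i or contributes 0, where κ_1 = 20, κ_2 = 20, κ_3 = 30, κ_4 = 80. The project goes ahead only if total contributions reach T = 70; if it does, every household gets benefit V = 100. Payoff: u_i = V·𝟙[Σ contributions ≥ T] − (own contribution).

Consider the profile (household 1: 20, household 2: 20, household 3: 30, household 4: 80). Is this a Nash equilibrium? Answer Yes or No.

No

Total = 150 ≥ 70: provided.
Household 1 (pledges 20, payoff 80): dropping to 0 → total 130, payoff 100. Profitable deviation.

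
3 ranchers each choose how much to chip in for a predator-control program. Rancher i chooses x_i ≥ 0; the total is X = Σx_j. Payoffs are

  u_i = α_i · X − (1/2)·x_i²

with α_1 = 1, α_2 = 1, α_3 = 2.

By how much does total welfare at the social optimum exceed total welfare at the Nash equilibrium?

11

Rancher i's FOC: ∂u_i/∂x_i = α_i − x_i = 0, so x_i* = α_i.
NE contributions = (1, 1, 2); X = 4.
W^NE = (Σα)·X − ½Σα_i² = 4² − ½·6 = 13.
Planner sets x_i = Σα_j = 4 for every i, so X^SO = 3·4 = 12.
W^SO = (Σα)·X^SO − ½·3·(Σα)² = (3/2)·4² = 24.
Deadweight loss = W^SO − W^NE = 11.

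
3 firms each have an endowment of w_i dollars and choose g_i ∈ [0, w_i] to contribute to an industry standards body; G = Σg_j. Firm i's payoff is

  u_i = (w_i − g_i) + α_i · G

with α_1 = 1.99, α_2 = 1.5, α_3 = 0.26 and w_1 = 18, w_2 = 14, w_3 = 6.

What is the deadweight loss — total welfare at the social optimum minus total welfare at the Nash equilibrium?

16.5

∂u_i/∂g_i = α_i − 1, so firm i contributes w_i if α_i > 1, else 0.
α_i > 1 for i ∈ {1, 2}; NE contributions (18, 14, 0), G = 32.
W^NE = Σw_i − G^NE + (Σα_i)·G^NE = 38 + 2.75·32 = 126.
Planner: ∂(Σu_j)/∂g_i = Σα_j − 1 = 2.75 > 0, so everyone contributes w_i; G^SO = 38, W^SO = 38 + 2.75·38 = 142.5.
Deadweight loss = 16.5.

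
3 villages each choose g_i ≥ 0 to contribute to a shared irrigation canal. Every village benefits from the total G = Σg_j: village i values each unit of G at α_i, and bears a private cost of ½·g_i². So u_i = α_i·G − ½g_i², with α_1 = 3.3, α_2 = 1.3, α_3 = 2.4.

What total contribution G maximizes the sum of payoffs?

Planner FOC: ∂(Σu_j)/∂g_i = (Σα_j) − g_i = 0, so g_i^SO = Σα_j = 7 for every i; G^SO = 21.

21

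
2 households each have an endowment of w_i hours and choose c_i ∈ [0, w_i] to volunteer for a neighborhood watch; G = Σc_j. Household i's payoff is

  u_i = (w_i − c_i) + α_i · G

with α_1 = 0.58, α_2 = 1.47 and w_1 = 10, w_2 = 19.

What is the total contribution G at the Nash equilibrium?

∂u_i/∂c_i = α_i − 1, so household i contributes w_i if α_i > 1, else 0.
α_i > 1 for i ∈ {2}; NE contributions (0, 19), G = 19.

19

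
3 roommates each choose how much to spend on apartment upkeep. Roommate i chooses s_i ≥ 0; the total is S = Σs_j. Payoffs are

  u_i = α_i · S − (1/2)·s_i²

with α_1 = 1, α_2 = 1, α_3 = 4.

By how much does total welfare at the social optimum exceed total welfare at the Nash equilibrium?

27

Roommate i's FOC: ∂u_i/∂s_i = α_i − s_i = 0, so s_i* = α_i.
NE contributions = (1, 1, 4); S = 6.
W^NE = (Σα)·S − ½Σα_i² = 6² − ½·18 = 27.
Planner sets s_i = Σα_j = 6 for every i, so S^SO = 3·6 = 18.
W^SO = (Σα)·S^SO − ½·3·(Σα)² = (3/2)·6² = 54.
Deadweight loss = W^SO − W^NE = 27.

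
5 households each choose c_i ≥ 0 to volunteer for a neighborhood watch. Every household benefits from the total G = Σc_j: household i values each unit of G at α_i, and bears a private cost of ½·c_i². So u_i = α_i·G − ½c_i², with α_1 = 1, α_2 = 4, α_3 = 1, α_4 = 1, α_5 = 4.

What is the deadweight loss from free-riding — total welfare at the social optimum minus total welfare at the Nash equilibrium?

199

Household i's FOC: ∂u_i/∂c_i = α_i − c_i = 0, so c_i* = α_i.
NE contributions = (1, 4, 1, 1, 4); G = 11.
W^NE = (Σα)·G − ½Σα_i² = 11² − ½·35 = 103.5.
Planner sets c_i = Σα_j = 11 for every i, so G^SO = 5·11 = 55.
W^SO = (Σα)·G^SO − ½·5·(Σα)² = (5/2)·11² = 302.5.
Deadweight loss = W^SO − W^NE = 199.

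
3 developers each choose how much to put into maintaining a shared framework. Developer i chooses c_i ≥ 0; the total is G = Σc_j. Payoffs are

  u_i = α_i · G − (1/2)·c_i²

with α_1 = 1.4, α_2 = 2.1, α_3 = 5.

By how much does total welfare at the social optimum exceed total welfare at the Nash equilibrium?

51.81

Developer i's FOC: ∂u_i/∂c_i = α_i − c_i = 0, so c_i* = α_i.
NE contributions = (1.4, 2.1, 5); G = 8.5.
W^NE = (Σα)·G − ½Σα_i² = 8.5² − ½·31.37 = 56.565.
Planner sets c_i = Σα_j = 8.5 for every i, so G^SO = 3·8.5 = 25.5.
W^SO = (Σα)·G^SO − ½·3·(Σα)² = (3/2)·8.5² = 108.375.
Deadweight loss = W^SO − W^NE = 51.81.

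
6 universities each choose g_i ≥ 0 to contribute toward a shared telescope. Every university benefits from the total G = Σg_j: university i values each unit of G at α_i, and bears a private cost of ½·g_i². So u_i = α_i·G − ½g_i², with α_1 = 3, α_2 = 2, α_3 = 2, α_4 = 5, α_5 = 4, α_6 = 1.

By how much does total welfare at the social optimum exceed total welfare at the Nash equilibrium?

University i's FOC: ∂u_i/∂g_i = α_i − g_i = 0, so g_i* = α_i.
NE contributions = (3, 2, 2, 5, 4, 1); G = 17.
W^NE = (Σα)·G − ½Σα_i² = 17² − ½·59 = 259.5.
Planner sets g_i = Σα_j = 17 for every i, so G^SO = 6·17 = 102.
W^SO = (Σα)·G^SO − ½·6·(Σα)² = (6/2)·17² = 867.
Deadweight loss = W^SO − W^NE = 607.5.

607.5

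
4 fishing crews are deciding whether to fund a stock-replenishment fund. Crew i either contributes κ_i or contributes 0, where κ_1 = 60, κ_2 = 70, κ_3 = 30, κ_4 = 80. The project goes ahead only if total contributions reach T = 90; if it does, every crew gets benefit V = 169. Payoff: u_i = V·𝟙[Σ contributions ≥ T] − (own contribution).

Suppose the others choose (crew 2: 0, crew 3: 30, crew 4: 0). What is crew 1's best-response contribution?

Others' total = 30. Contributing 60 brings total to 90 ≥ 90: gain V − κ_1 = 109.
Best response: 60.

60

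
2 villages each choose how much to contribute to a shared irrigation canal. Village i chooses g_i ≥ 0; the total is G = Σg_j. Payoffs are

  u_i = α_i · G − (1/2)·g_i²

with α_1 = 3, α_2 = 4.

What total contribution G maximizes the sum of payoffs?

14

Planner FOC: ∂(Σu_j)/∂g_i = (Σα_j) − g_i = 0, so g_i^SO = Σα_j = 7 for every i; G^SO = 14.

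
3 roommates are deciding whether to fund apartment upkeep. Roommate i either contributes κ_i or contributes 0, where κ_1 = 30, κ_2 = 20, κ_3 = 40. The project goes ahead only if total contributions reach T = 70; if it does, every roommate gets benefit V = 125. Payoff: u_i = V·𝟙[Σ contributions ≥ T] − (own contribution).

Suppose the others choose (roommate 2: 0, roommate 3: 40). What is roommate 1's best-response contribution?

Others' total = 40. Contributing 30 brings total to 70 ≥ 70: gain V − κ_1 = 95.
Best response: 30.

30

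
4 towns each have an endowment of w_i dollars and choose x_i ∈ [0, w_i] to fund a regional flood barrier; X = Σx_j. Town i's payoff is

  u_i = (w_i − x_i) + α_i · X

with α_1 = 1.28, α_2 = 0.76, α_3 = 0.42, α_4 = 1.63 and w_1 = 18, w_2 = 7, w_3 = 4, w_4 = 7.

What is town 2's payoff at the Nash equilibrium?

∂u_i/∂x_i = α_i − 1, so town i contributes w_i if α_i > 1, else 0.
α_i > 1 for i ∈ {1, 4}; NE contributions (18, 0, 0, 7), X = 25.
u_2 = (7 − 0) + 0.76·25 = 26.

26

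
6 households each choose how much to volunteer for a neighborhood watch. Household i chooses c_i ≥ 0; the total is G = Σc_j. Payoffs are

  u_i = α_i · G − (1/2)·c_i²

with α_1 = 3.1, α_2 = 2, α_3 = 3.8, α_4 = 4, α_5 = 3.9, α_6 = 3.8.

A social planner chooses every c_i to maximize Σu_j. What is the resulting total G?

123.6

Planner FOC: ∂(Σu_j)/∂c_i = (Σα_j) − c_i = 0, so c_i^SO = Σα_j = 20.6 for every i; G^SO = 123.6.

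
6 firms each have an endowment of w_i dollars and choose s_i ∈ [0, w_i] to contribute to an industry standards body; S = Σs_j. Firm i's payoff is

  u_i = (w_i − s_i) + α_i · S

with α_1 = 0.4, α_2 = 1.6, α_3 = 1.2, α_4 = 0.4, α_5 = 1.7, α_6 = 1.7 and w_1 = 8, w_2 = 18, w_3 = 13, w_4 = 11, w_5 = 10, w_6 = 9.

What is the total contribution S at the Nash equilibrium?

∂u_i/∂s_i = α_i − 1, so firm i contributes w_i if α_i > 1, else 0.
α_i > 1 for i ∈ {2, 3, 5, 6}; NE contributions (0, 18, 13, 0, 10, 9), S = 50.

50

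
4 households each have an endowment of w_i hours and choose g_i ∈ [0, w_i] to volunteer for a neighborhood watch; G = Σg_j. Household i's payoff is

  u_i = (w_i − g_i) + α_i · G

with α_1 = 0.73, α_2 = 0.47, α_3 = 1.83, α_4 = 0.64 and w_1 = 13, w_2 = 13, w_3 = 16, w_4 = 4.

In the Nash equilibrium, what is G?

∂u_i/∂g_i = α_i − 1, so household i contributes w_i if α_i > 1, else 0.
α_i > 1 for i ∈ {3}; NE contributions (0, 0, 16, 0), G = 16.

16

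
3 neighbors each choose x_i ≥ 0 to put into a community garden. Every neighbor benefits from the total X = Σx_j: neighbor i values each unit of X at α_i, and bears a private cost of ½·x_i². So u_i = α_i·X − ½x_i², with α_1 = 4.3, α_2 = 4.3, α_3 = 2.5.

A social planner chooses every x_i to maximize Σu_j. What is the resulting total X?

Planner FOC: ∂(Σu_j)/∂x_i = (Σα_j) − x_i = 0, so x_i^SO = Σα_j = 11.1 for every i; X^SO = 33.3.

33.3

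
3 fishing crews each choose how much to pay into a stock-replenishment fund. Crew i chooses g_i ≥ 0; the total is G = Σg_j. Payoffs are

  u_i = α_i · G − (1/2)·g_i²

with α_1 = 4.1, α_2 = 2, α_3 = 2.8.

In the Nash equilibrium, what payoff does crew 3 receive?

21

Crew i's FOC: ∂u_i/∂g_i = α_i − g_i = 0, so g_i* = α_i.
NE contributions = (4.1, 2, 2.8); G = 8.9.
u_3 = α_3·G − ½·(g_3)² = 2.8·8.9 − ½·2.8² = 21.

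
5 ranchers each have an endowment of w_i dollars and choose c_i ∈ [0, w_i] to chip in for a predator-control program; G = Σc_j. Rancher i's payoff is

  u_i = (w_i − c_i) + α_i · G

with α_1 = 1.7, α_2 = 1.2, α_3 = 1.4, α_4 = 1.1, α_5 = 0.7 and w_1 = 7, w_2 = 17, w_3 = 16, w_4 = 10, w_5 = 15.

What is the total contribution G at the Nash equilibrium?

50

∂u_i/∂c_i = α_i − 1, so rancher i contributes w_i if α_i > 1, else 0.
α_i > 1 for i ∈ {1, 2, 3, 4}; NE contributions (7, 17, 16, 10, 0), G = 50.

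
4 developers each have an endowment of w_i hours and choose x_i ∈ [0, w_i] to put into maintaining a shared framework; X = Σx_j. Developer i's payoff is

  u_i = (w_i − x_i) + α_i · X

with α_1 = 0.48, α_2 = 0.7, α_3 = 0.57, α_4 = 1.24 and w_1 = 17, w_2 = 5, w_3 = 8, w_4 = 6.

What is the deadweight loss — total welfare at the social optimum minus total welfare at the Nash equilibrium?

59.7

∂u_i/∂x_i = α_i − 1, so developer i contributes w_i if α_i > 1, else 0.
α_i > 1 for i ∈ {4}; NE contributions (0, 0, 0, 6), X = 6.
W^NE = Σw_i − X^NE + (Σα_i)·X^NE = 36 + 1.99·6 = 47.94.
Planner: ∂(Σu_j)/∂x_i = Σα_j − 1 = 1.99 > 0, so everyone contributes w_i; X^SO = 36, W^SO = 36 + 1.99·36 = 107.64.
Deadweight loss = 59.7.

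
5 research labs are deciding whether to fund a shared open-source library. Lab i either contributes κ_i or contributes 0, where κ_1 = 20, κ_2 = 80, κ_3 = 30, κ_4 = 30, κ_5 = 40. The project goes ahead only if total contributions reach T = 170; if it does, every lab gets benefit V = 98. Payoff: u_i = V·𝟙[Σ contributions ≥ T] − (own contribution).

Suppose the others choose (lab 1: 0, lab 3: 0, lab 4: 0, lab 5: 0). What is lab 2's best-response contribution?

0

Others' total = 0. Even contributing 80 gives 80 < 170: no benefit either way.
Best response: 0.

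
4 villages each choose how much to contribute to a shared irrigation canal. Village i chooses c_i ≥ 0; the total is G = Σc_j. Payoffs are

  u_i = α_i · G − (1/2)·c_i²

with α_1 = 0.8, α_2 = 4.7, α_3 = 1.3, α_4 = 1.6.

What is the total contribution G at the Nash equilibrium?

Village i's FOC: ∂u_i/∂c_i = α_i − c_i = 0, so c_i* = α_i.
NE contributions = (0.8, 4.7, 1.3, 1.6); G = 8.4.

8.4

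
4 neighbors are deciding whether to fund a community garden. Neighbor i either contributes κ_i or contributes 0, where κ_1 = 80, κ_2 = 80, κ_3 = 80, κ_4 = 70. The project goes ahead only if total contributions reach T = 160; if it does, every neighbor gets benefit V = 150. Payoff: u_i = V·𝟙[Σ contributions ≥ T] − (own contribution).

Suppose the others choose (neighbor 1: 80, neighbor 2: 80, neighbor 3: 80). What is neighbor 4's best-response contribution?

0

Others' total = 240 ≥ 160; contributing adds cost 70 for no extra benefit.
Best response: 0.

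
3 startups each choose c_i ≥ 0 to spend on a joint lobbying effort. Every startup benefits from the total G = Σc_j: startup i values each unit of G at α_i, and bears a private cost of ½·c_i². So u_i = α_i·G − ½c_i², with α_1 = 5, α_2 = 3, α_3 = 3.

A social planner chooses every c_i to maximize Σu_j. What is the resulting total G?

Planner FOC: ∂(Σu_j)/∂c_i = (Σα_j) − c_i = 0, so c_i^SO = Σα_j = 11 for every i; G^SO = 33.

33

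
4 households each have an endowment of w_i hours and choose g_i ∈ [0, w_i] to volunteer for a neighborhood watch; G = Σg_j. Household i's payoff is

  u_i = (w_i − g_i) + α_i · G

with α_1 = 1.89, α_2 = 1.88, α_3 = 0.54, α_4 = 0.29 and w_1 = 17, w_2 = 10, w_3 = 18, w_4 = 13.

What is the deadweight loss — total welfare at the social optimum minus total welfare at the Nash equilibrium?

∂u_i/∂g_i = α_i − 1, so household i contributes w_i if α_i > 1, else 0.
α_i > 1 for i ∈ {1, 2}; NE contributions (17, 10, 0, 0), G = 27.
W^NE = Σw_i − G^NE + (Σα_i)·G^NE = 58 + 3.6·27 = 155.2.
Planner: ∂(Σu_j)/∂g_i = Σα_j − 1 = 3.6 > 0, so everyone contributes w_i; G^SO = 58, W^SO = 58 + 3.6·58 = 266.8.
Deadweight loss = 111.6.

111.6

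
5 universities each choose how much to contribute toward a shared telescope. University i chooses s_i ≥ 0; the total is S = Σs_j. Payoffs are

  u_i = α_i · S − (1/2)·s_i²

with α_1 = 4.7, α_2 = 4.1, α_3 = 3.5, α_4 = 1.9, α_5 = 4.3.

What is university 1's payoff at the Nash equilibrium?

University i's FOC: ∂u_i/∂s_i = α_i − s_i = 0, so s_i* = α_i.
NE contributions = (4.7, 4.1, 3.5, 1.9, 4.3); S = 18.5.
u_1 = α_1·S − ½·(s_1)² = 4.7·18.5 − ½·4.7² = 75.905.

75.905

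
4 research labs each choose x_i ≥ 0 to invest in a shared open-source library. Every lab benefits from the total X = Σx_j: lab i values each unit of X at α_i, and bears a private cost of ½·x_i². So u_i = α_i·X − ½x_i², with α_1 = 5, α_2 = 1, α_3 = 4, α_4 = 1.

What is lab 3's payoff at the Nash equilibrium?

36

Lab i's FOC: ∂u_i/∂x_i = α_i − x_i = 0, so x_i* = α_i.
NE contributions = (5, 1, 4, 1); X = 11.
u_3 = α_3·X − ½·(x_3)² = 4·11 − ½·4² = 36.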